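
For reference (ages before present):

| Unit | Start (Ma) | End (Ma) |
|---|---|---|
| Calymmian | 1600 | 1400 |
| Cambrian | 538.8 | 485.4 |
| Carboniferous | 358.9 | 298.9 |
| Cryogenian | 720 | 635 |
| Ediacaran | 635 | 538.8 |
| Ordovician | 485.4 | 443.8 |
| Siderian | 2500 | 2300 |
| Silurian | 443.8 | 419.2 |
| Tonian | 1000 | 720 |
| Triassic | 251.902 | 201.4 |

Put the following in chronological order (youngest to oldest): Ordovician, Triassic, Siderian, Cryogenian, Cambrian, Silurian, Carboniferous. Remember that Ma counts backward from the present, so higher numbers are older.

Triassic, Carboniferous, Silurian, Ordovician, Cambrian, Cryogenian, Siderian

The oldest of these is Siderian (starts 2500 Ma) and the youngest is Triassic (ends 201.4 Ma).
In between, by decreasing start age: Cryogenian (720), Cambrian (538.8), Ordovician (485.4), Silurian (443.8), Carboniferous (358.9).
Listing youngest first means reversing that sequence.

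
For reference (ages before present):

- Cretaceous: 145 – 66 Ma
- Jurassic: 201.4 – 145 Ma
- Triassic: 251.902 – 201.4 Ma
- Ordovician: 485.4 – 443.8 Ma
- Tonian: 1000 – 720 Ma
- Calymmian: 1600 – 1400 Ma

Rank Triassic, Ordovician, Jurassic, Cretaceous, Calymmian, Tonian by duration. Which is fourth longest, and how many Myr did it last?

Durations: Triassic 50.502; Ordovician 41.6; Jurassic 56.4; Cretaceous 79; Calymmian 200; Tonian 280 Myr.
Sorted longest-first: Tonian (280), Calymmian (200), Cretaceous (79), Jurassic (56.4), Triassic (50.502), Ordovician (41.6).
The fourth longest is Jurassic at 56.4 Myr.

Jurassic, 56.4 million years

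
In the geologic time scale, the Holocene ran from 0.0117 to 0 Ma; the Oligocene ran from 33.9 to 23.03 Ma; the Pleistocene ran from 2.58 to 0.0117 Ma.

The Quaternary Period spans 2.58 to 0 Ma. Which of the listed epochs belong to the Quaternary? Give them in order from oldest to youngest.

Epochs with both bounds inside 2.58–0 Ma: Pleistocene (2.58–0.0117), Holocene (0.0117–0).

Pleistocene, Holocene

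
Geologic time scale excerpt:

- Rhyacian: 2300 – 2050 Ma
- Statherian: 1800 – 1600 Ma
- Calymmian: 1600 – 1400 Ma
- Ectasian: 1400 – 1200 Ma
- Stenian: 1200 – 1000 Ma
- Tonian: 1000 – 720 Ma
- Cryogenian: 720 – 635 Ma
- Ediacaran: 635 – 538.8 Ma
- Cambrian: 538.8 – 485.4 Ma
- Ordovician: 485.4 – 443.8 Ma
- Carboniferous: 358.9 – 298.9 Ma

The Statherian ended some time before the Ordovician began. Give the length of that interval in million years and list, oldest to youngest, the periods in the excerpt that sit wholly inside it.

1114.6 million years; Calymmian, Ectasian, Stenian, Tonian, Cryogenian, Ediacaran, Cambrian

The Statherian closes at 1600 Ma and the Ordovician opens at 485.4 Ma, so the interval is 1600 − 485.4 = 1114.6 Myr.
A period fits inside if it starts at or after 1600 Ma and ends at or before 485.4 Ma; oldest first that gives Calymmian, Ectasian, Stenian, Tonian, Cryogenian, Ediacaran, Cambrian.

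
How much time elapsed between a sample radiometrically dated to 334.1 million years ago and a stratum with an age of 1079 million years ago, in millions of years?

1079 − 334.1 = 744.9 million years.

744.9 million years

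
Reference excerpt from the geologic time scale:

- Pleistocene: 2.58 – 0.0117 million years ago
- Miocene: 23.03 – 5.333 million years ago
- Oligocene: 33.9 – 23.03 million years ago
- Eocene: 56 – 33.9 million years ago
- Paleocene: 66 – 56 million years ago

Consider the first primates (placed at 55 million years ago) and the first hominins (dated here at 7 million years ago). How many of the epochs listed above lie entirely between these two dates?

55 Ma sits inside the Eocene (56–33.9) and 7 Ma inside the Miocene (23.03–5.333); neither of those is wholly between the two dates.
The listed epochs lying completely between them are Oligocene — 1 in all.

1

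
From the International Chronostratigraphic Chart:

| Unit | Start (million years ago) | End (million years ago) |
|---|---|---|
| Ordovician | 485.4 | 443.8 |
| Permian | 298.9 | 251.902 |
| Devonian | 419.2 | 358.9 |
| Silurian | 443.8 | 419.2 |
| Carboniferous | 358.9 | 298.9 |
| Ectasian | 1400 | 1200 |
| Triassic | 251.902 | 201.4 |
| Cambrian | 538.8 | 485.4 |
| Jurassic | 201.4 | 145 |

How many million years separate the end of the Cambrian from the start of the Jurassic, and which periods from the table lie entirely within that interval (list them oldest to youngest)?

284 million years; Ordovician, Silurian, Devonian, Carboniferous, Permian, Triassic

The Cambrian closes at 485.4 Ma and the Jurassic opens at 201.4 Ma, so the interval is 485.4 − 201.4 = 284 Myr.
A period fits inside if it starts at or after 485.4 Ma and ends at or before 201.4 Ma; oldest first that gives Ordovician, Silurian, Devonian, Carboniferous, Permian, Triassic.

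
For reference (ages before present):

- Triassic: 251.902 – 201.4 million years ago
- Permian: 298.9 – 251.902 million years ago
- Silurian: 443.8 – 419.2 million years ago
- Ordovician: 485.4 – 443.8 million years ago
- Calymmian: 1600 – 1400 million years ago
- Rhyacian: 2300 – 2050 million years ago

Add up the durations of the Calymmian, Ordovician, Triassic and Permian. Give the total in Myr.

Duration is start − end for each: (1600 − 1400) + (485.4 − 443.8) + (251.902 − 201.4) + (298.9 − 251.902).
That is 200 + 41.6 + 50.502 + 46.998, which totals 339.1 million years.

339.1 million years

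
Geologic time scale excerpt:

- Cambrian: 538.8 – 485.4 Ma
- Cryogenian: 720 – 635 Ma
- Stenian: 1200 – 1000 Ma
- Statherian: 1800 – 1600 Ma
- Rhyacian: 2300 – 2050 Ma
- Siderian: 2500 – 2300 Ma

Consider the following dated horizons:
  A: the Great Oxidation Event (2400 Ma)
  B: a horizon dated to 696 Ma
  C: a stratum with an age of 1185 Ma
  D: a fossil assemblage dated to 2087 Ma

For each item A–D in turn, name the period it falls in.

A — Siderian; B — Cryogenian; C — Stenian; D — Rhyacian

Match each age against the start–end ranges in the excerpt: A = 2400 Ma → Siderian (2500–2300); B = 696 Ma → Cryogenian (720–635); C = 1185 Ma → Stenian (1200–1000); D = 2087 Ma → Rhyacian (2300–2050).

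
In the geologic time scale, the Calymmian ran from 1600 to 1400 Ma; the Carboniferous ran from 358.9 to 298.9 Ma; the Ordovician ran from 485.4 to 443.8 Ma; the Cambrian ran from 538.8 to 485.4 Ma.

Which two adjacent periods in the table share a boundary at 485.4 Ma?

The Cambrian ends at 485.4 Ma and the Ordovician begins at 485.4 Ma, so they share that boundary.

Cambrian and Ordovician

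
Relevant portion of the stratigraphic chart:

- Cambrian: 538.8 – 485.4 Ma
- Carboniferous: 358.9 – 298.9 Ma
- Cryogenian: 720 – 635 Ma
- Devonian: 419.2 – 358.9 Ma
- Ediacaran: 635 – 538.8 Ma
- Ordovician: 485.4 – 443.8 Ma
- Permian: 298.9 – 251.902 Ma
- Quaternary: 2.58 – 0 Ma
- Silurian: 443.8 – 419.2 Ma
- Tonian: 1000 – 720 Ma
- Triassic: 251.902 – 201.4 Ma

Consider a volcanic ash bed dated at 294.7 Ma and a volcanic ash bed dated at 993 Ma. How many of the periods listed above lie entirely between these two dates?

7

993 Ma sits inside the Tonian (1000–720) and 294.7 Ma inside the Permian (298.9–251.902); neither of those is wholly between the two dates.
The listed periods lying completely between them are Cryogenian, Ediacaran, Cambrian, Ordovician, Silurian, Devonian, Carboniferous — 7 in all.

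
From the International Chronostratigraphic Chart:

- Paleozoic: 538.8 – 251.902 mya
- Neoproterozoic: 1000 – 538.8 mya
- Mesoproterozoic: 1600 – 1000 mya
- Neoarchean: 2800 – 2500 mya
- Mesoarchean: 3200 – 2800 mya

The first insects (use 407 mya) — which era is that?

Paleozoic

407 Ma lies between 538.8 and 251.902 Ma, so it falls in the Paleozoic.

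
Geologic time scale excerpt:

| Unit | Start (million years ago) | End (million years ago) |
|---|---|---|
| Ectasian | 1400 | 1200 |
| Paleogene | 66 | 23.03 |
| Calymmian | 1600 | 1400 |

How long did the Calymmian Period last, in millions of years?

1600 − 1400 = 200 million years.

200 million years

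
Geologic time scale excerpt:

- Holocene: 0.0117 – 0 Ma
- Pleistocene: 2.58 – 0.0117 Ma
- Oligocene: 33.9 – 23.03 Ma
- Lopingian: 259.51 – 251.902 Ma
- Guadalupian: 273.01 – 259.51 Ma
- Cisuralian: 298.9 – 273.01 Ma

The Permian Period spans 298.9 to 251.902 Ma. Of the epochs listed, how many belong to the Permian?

Epochs inside 298.9–251.902 Ma: Cisuralian, Guadalupian, Lopingian — 3 in total.

3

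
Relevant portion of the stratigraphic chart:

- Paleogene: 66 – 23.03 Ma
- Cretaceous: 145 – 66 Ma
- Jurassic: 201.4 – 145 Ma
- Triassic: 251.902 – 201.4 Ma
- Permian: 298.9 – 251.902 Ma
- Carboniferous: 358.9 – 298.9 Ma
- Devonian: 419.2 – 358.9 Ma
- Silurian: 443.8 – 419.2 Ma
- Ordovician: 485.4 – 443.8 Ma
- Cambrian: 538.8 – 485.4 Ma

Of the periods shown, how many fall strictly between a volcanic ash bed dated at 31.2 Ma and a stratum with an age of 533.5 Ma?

533.5 Ma sits inside the Cambrian (538.8–485.4) and 31.2 Ma inside the Paleogene (66–23.03); neither of those is wholly between the two dates.
The listed periods lying completely between them are Ordovician, Silurian, Devonian, Carboniferous, Permian, Triassic, Jurassic, Cretaceous — 8 in all.

8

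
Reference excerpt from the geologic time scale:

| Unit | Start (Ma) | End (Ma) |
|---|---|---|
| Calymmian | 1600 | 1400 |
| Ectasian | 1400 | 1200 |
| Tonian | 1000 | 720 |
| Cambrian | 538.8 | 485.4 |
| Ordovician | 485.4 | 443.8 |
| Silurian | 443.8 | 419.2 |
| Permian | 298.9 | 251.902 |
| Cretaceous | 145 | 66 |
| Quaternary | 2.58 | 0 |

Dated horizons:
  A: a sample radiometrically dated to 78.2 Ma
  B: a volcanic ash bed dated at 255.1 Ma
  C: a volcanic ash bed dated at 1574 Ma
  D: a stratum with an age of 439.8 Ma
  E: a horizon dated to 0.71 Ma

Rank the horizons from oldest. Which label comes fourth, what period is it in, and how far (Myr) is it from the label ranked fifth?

A, in the Cretaceous; 77.49 million years to E

Sorted oldest-first by Ma: C (1574), D (439.8), B (255.1), A (78.2), E (0.71).
The fourth oldest is A at 78.2 Ma, which lies in 145–66 Ma: the Cretaceous.
The fifth oldest is E at 0.71 Ma; separation = |78.2 − 0.71| = 77.49 Myr.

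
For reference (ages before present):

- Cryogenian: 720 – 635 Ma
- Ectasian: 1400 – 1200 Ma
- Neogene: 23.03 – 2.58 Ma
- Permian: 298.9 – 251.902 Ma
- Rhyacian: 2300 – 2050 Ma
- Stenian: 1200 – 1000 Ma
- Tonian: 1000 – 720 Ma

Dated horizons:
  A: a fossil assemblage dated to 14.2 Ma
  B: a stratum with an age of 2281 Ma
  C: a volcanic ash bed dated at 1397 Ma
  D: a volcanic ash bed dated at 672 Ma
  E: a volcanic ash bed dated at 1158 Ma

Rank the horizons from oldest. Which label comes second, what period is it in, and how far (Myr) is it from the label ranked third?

C, in the Ectasian; 239 million years to E

Larger Ma means older, so oldest first: B 2281 > C 1397 > E 1158 > D 672 > A 14.2.
Counting 2 along gives C (1397 Ma); the excerpt puts that inside the Ectasian, 1400–1200 Ma.
Next in line is E (1158 Ma), and 1397 − 1158 = 239 Myr.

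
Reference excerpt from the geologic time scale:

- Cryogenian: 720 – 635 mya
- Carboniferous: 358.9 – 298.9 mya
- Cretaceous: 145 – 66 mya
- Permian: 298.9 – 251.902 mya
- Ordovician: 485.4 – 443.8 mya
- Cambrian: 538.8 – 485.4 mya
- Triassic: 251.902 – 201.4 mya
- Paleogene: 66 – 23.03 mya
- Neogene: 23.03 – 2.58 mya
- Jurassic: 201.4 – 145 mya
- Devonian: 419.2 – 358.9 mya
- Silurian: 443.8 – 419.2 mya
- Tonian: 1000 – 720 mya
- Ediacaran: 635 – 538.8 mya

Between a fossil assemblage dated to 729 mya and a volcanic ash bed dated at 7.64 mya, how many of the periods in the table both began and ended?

12

729 Ma sits inside the Tonian (1000–720) and 7.64 Ma inside the Neogene (23.03–2.58); neither of those is wholly between the two dates.
The listed periods lying completely between them are Cryogenian, Ediacaran, Cambrian, Ordovician, Silurian, Devonian, Carboniferous, Permian, Triassic, Jurassic, Cretaceous, Paleogene — 12 in all.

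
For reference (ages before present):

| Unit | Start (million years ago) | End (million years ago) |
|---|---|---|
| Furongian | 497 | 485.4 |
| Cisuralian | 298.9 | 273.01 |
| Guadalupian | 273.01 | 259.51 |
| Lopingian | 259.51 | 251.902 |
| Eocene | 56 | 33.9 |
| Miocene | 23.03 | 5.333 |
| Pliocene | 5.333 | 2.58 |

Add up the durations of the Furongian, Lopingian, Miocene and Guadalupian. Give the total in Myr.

50.405 million years

Each duration: Furongian = 11.6; Lopingian = 7.608; Miocene = 17.697; Guadalupian = 13.5.
Sum: 11.6 + 7.608 + 17.697 + 13.5 = 50.405 Myr.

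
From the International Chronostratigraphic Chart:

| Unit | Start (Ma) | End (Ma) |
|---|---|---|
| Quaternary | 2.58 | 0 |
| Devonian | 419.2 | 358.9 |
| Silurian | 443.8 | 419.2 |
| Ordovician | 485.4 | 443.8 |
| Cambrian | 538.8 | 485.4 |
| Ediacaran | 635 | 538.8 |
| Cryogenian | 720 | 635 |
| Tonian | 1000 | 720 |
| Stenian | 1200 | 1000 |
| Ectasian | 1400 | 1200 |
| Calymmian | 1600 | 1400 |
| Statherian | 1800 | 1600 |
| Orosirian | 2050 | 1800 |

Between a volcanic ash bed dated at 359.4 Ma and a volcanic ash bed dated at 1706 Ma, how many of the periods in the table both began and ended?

9

1706 Ma sits inside the Statherian (1800–1600) and 359.4 Ma inside the Devonian (419.2–358.9); neither of those is wholly between the two dates.
The listed periods lying completely between them are Calymmian, Ectasian, Stenian, Tonian, Cryogenian, Ediacaran, Cambrian, Ordovician, Silurian — 9 in all.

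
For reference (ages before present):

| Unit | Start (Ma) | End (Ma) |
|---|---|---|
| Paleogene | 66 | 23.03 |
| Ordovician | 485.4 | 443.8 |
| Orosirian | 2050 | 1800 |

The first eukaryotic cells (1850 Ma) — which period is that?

1850 Ma lies between 2050 and 1800 Ma, so it falls in the Orosirian.

Orosirian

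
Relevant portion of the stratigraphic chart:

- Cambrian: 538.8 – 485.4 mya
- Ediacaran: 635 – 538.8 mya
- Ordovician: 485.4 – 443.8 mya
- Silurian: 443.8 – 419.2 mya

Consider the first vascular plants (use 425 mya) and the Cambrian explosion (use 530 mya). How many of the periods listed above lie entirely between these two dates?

1

The older date is 530 Ma and the younger is 425 Ma.
Periods with start < 530 and end > 425 Ma: Ordovician (485.4–443.8).
That is 1 complete period.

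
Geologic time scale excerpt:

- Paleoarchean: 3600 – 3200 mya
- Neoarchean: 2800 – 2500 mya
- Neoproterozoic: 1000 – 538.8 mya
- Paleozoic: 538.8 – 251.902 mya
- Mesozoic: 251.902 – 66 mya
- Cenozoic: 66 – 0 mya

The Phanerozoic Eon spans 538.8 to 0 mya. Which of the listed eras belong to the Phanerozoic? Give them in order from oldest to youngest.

Paleozoic, Mesozoic, Cenozoic

Eras with both bounds inside 538.8–0 Ma: Paleozoic (538.8–251.902), Mesozoic (251.902–66), Cenozoic (66–0).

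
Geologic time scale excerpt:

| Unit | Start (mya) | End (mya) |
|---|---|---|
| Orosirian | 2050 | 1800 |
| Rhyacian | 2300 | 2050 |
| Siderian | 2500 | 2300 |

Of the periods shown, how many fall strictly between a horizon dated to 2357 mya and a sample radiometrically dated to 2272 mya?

0

Checking each listed span, none has both start < 2357 Ma and end > 2272 Ma — every period straddles one of the two dates or lies outside them — so the count is 0.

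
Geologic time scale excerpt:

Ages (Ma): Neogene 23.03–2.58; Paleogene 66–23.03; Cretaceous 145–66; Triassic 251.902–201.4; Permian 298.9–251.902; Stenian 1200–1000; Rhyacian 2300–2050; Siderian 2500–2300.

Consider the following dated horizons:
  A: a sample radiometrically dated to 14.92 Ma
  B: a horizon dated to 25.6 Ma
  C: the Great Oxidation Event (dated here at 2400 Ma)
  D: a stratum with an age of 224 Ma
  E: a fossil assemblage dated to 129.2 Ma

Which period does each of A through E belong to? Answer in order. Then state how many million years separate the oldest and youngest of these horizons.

A — Neogene; B — Paleogene; C — Siderian; D — Triassic; E — Cretaceous; span 2385.08 million years

A: 14.92 Ma lies in 23.03–2.58 Ma, so Neogene.
B: 25.6 Ma lies in 66–23.03 Ma, so Paleogene.
C: 2400 Ma lies in 2500–2300 Ma, so Siderian.
D: 224 Ma lies in 251.902–201.4 Ma, so Triassic.
E: 129.2 Ma lies in 145–66 Ma, so Cretaceous.
Oldest = 2400 Ma, youngest = 14.92 Ma → span 2385.08 Myr.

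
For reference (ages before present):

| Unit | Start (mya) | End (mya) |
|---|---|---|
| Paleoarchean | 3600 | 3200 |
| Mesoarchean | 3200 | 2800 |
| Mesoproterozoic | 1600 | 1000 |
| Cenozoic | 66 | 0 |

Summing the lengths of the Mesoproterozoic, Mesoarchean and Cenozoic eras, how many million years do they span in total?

1066 million years

Each duration: Mesoproterozoic = 600; Mesoarchean = 400; Cenozoic = 66.
Sum: 600 + 400 + 66 = 1066 Myr.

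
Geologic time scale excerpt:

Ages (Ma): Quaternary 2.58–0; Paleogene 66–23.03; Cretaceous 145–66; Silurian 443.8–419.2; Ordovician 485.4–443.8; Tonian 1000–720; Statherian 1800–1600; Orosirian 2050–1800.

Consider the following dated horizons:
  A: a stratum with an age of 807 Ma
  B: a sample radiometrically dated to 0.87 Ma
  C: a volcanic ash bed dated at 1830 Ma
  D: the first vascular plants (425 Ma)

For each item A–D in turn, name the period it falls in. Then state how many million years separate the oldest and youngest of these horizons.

Match each age against the start–end ranges in the excerpt: A = 807 Ma → Tonian (1000–720); B = 0.87 Ma → Quaternary (2.58–0); C = 1830 Ma → Orosirian (2050–1800); D = 425 Ma → Silurian (443.8–419.2).
The largest age is 1830 Ma and the smallest is 0.87 Ma; their difference is 1829.13 Myr.

A — Tonian; B — Quaternary; C — Orosirian; D — Silurian; span 1829.13 million years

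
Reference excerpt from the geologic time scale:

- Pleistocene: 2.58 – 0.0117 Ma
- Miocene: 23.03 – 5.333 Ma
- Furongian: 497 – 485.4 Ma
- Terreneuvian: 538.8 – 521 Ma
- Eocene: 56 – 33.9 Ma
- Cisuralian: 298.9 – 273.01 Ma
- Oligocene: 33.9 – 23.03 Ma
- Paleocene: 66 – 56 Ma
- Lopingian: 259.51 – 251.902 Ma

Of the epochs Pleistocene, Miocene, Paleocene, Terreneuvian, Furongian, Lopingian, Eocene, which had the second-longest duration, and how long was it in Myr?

Terreneuvian, 17.8 million years

Durations: Pleistocene 2.5683; Miocene 17.697; Paleocene 10; Terreneuvian 17.8; Furongian 11.6; Lopingian 7.608; Eocene 22.1 Myr.
Sorted longest-first: Eocene (22.1), Terreneuvian (17.8), Miocene (17.697), Furongian (11.6), Paleocene (10), Lopingian (7.608), Pleistocene (2.5683).
The second longest is Terreneuvian at 17.8 Myr.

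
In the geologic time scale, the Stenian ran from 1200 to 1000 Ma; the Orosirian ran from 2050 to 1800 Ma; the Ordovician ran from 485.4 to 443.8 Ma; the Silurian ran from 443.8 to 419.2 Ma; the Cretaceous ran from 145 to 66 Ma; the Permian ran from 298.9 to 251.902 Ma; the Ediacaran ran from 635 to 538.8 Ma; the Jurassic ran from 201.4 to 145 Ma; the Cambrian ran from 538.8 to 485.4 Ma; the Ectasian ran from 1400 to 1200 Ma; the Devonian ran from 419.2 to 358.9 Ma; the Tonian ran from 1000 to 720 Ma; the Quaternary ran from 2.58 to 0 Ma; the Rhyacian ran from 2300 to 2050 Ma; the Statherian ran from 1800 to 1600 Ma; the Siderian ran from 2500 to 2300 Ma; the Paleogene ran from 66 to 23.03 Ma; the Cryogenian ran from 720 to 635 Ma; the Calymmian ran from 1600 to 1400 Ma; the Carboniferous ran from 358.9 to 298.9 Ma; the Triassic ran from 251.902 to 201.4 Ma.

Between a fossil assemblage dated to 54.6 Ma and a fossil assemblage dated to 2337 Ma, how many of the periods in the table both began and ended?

18

2337 Ma sits inside the Siderian (2500–2300) and 54.6 Ma inside the Paleogene (66–23.03); neither of those is wholly between the two dates.
The listed periods lying completely between them are Rhyacian, Orosirian, Statherian, Calymmian, Ectasian, Stenian, Tonian, Cryogenian, Ediacaran, Cambrian, Ordovician, Silurian, Devonian, Carboniferous, Permian, Triassic, Jurassic, Cretaceous — 18 in all.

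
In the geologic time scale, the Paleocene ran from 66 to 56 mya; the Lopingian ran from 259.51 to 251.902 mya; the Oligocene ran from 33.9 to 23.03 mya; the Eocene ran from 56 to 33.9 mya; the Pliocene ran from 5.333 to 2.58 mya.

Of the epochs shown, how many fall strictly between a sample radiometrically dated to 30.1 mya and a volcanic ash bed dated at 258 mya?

2

The older date is 258 Ma and the younger is 30.1 Ma.
Epochs with start < 258 and end > 30.1 Ma: Paleocene (66–56), Eocene (56–33.9).
That is 2 complete epochs.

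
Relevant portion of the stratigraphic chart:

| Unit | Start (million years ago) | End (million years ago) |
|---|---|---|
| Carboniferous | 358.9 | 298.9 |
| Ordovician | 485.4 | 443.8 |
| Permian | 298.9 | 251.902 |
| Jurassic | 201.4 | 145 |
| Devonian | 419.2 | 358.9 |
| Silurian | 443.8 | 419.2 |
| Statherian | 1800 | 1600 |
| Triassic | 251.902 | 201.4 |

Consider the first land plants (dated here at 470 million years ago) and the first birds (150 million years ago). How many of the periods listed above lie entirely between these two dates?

The older date is 470 Ma and the younger is 150 Ma.
Periods with start < 470 and end > 150 Ma: Silurian (443.8–419.2), Devonian (419.2–358.9), Carboniferous (358.9–298.9), Permian (298.9–251.902), Triassic (251.902–201.4).
That is 5 complete periods.

5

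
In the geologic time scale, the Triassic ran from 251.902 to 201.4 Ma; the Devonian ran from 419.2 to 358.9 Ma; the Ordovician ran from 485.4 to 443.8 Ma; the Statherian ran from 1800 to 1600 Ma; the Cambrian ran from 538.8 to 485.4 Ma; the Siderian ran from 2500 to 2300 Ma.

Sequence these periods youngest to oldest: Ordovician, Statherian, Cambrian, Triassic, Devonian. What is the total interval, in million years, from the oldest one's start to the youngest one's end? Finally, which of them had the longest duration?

Start ages (Ma): Statherian 1800, Cambrian 538.8, Ordovician 485.4, Devonian 419.2, Triassic 251.902.
Ordered youngest to oldest: Triassic, Devonian, Ordovician, Cambrian, Statherian.
Span = 1800 − 201.4 = 1598.6 Myr.
Durations: Cambrian 53.4, Triassic 50.502, Ordovician 41.6, Devonian 60.3, Statherian 200 → longest is Statherian (200 Myr).

Triassic, Devonian, Ordovician, Cambrian, Statherian; total span 1598.6 Myr; longest is Statherian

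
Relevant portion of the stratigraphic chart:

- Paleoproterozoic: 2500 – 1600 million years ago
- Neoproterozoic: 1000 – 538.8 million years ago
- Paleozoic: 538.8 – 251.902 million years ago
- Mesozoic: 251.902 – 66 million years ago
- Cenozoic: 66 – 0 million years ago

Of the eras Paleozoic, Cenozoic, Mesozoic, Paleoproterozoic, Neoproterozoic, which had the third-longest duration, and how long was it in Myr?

Start − end for each: Paleozoic 538.8 − 251.902 = 286.898; Cenozoic 66 − 0 = 66; Mesozoic 251.902 − 66 = 185.902; Paleoproterozoic 2500 − 1600 = 900; Neoproterozoic 1000 − 538.8 = 461.2.
Ranking these from longest: Paleoproterozoic > Neoproterozoic > Paleozoic > Mesozoic > Cenozoic.
Position 3 in that ranking is Paleozoic, which lasted 286.898 Myr.

Paleozoic, 286.898 million years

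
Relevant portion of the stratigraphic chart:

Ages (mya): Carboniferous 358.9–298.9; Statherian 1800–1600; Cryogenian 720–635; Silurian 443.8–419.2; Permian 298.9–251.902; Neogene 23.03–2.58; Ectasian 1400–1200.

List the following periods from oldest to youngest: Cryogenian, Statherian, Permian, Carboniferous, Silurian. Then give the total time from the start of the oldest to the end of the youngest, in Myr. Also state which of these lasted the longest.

From the excerpt: Cryogenian 720–635; Statherian 1800–1600; Permian 298.9–251.902; Carboniferous 358.9–298.9; Silurian 443.8–419.2 (Ma).
Larger Ma is earlier, so the oldest is Statherian and the youngest is Permian; oldest to youngest: Statherian, Cryogenian, Silurian, Carboniferous, Permian.
Oldest start 1800 minus youngest end 251.902 gives 1548.098 Myr overall.
Individual lengths (start − end): Statherian 200; Permian 46.998; Silurian 24.6; Carboniferous 60; Cryogenian 85. The largest is Statherian at 200 Myr.

Statherian, Cryogenian, Silurian, Carboniferous, Permian; total span 1548.098 Myr; longest is Statherian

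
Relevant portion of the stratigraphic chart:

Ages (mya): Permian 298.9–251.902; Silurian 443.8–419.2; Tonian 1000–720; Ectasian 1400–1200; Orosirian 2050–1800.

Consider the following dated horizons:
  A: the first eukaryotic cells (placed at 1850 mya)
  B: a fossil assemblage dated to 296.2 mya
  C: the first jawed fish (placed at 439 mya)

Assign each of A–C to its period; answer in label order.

A — Orosirian; B — Permian; C — Silurian

Match each age against the start–end ranges in the excerpt: A = 1850 Ma → Orosirian (2050–1800); B = 296.2 Ma → Permian (298.9–251.902); C = 439 Ma → Silurian (443.8–419.2).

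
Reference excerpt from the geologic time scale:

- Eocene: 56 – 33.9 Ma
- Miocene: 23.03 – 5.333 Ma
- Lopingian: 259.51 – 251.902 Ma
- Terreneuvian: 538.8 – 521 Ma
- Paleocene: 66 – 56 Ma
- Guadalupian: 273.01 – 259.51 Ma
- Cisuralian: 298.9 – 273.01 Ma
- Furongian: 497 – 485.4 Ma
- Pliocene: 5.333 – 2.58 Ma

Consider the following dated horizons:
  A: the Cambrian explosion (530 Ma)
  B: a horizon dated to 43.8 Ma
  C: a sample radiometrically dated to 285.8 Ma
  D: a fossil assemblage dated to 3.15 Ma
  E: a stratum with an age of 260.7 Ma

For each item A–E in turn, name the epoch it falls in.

A: 530 Ma lies in 538.8–521 Ma, so Terreneuvian.
B: 43.8 Ma lies in 56–33.9 Ma, so Eocene.
C: 285.8 Ma lies in 298.9–273.01 Ma, so Cisuralian.
D: 3.15 Ma lies in 5.333–2.58 Ma, so Pliocene.
E: 260.7 Ma lies in 273.01–259.51 Ma, so Guadalupian.

A — Terreneuvian; B — Eocene; C — Cisuralian; D — Pliocene; E — Guadalupian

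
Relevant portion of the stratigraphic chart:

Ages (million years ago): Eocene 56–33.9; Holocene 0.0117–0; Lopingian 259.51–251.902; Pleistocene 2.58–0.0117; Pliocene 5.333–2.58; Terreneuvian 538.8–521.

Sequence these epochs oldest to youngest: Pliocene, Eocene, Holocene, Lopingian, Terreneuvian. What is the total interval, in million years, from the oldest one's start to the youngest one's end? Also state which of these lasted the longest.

Start ages (Ma): Terreneuvian 538.8, Lopingian 259.51, Eocene 56, Pliocene 5.333, Holocene 0.0117.
Ordered oldest to youngest: Terreneuvian, Lopingian, Eocene, Pliocene, Holocene.
Span = 538.8 − 0 = 538.8 Myr.
Durations: Eocene 22.1, Lopingian 7.608, Terreneuvian 17.8, Holocene 0.0117, Pliocene 2.753 → longest is Eocene (22.1 Myr).

Terreneuvian, Lopingian, Eocene, Pliocene, Holocene; total span 538.8 Myr; longest is Eocene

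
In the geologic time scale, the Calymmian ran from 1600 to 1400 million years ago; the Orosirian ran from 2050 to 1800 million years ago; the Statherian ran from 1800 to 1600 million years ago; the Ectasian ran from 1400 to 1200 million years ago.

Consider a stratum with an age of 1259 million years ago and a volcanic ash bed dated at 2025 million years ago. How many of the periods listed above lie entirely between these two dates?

The older date is 2025 Ma and the younger is 1259 Ma.
Periods with start < 2025 and end > 1259 Ma: Statherian (1800–1600), Calymmian (1600–1400).
That is 2 complete periods.

2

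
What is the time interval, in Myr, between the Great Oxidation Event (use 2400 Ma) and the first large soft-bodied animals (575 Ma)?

2400 − 575 = 1825 million years.

1825 million years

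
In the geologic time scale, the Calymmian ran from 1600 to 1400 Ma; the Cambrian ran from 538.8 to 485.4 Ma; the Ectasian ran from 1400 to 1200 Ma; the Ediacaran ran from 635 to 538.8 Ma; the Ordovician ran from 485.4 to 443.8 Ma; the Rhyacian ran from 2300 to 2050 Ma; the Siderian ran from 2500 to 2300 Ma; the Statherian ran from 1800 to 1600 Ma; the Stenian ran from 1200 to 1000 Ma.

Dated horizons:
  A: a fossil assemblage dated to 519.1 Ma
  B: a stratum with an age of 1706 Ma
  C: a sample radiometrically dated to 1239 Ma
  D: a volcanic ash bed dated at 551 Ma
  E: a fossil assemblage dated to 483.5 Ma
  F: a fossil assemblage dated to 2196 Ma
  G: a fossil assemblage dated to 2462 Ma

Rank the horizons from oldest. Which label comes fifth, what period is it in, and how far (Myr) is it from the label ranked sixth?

Larger Ma means older, so oldest first: G 2462 > F 2196 > B 1706 > C 1239 > D 551 > A 519.1 > E 483.5.
Counting 5 along gives D (551 Ma); the excerpt puts that inside the Ediacaran, 635–538.8 Ma.
Next in line is A (519.1 Ma), and 551 − 519.1 = 31.9 Myr.

D, in the Ediacaran; 31.9 million years to A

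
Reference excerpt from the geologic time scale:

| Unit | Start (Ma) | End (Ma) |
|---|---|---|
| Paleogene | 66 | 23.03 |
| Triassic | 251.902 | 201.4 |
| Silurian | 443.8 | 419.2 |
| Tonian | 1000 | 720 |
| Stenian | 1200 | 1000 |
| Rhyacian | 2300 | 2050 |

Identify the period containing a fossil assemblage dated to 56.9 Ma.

56.9 Ma lies between 66 and 23.03 Ma, so it falls in the Paleogene.

Paleogene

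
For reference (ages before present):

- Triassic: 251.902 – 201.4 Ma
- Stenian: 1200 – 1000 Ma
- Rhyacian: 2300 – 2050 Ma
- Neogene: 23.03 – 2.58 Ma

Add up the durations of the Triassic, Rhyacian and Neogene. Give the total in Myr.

320.952 million years

Duration is start − end for each: (251.902 − 201.4) + (2300 − 2050) + (23.03 − 2.58).
That is 50.502 + 250 + 20.45, which totals 320.952 million years.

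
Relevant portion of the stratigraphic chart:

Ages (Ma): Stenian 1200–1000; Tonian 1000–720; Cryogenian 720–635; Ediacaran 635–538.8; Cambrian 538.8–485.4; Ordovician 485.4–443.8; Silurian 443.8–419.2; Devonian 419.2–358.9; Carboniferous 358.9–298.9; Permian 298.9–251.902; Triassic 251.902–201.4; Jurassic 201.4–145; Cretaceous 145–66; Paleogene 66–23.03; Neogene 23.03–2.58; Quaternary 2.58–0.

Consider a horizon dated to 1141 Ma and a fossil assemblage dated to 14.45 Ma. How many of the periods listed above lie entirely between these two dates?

1141 Ma sits inside the Stenian (1200–1000) and 14.45 Ma inside the Neogene (23.03–2.58); neither of those is wholly between the two dates.
The listed periods lying completely between them are Tonian, Cryogenian, Ediacaran, Cambrian, Ordovician, Silurian, Devonian, Carboniferous, Permian, Triassic, Jurassic, Cretaceous, Paleogene — 13 in all.

13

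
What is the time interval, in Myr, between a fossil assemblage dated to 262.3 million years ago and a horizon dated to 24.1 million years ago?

262.3 − 24.1 = 238.2 million years.

238.2 million years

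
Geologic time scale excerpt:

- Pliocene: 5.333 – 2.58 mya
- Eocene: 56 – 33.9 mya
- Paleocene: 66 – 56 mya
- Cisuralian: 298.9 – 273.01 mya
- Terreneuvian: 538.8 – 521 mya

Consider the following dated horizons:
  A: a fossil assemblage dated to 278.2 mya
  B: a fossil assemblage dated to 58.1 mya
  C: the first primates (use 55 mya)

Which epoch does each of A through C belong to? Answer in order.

A: 278.2 Ma lies in 298.9–273.01 Ma, so Cisuralian.
B: 58.1 Ma lies in 66–56 Ma, so Paleocene.
C: 55 Ma lies in 56–33.9 Ma, so Eocene.

A — Cisuralian; B — Paleocene; C — Eocene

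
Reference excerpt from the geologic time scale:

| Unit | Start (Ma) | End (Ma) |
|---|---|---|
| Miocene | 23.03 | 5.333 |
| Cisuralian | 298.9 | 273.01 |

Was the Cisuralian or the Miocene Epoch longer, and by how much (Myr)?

Cisuralian, by 8.193 million years

Cisuralian: 298.9 − 273.01 = 25.89 Myr.
Miocene: 23.03 − 5.333 = 17.697 Myr.
Difference: 25.89 − 17.697 = 8.193 Myr, so the Cisuralian was longer.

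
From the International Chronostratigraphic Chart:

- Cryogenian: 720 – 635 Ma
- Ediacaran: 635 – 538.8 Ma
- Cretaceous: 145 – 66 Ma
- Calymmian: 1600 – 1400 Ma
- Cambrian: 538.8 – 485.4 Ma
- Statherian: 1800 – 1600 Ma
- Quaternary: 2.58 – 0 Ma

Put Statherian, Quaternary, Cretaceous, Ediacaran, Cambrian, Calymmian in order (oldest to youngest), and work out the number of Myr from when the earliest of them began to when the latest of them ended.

Statherian → Calymmian → Ediacaran → Cambrian → Cretaceous → Quaternary; total span 1800 Myr

From the excerpt: Statherian 1800–1600; Quaternary 2.58–0; Cretaceous 145–66; Ediacaran 635–538.8; Cambrian 538.8–485.4; Calymmian 1600–1400 (Ma).
Larger Ma is earlier, so the oldest is Statherian and the youngest is Quaternary; oldest to youngest: Statherian, Calymmian, Ediacaran, Cambrian, Cretaceous, Quaternary.
Oldest start 1800 minus youngest end 0 gives 1800 Myr overall.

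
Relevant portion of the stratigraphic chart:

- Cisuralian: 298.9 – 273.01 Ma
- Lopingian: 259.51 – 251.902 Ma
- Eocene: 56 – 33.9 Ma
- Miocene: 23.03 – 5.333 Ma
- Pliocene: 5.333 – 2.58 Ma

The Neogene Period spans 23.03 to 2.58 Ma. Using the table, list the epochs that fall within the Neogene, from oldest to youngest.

Epochs with both bounds inside 23.03–2.58 Ma: Miocene (23.03–5.333), Pliocene (5.333–2.58).

Miocene, Pliocene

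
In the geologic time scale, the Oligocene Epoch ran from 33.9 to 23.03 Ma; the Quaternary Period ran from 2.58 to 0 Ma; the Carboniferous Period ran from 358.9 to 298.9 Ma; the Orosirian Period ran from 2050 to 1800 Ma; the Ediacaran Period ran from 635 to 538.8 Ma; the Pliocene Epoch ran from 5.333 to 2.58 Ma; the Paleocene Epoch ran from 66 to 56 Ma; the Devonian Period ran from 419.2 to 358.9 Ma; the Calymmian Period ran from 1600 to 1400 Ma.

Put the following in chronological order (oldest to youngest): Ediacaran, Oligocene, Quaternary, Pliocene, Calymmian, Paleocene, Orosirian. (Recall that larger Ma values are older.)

Orosirian, Calymmian, Ediacaran, Paleocene, Oligocene, Pliocene, Quaternary

Read off each span (Ma): Ediacaran 635–538.8; Oligocene 33.9–23.03; Quaternary 2.58–0; Pliocene 5.333–2.58; Calymmian 1600–1400; Paleocene 66–56; Orosirian 2050–1800.
Larger Ma is older, so oldest→youngest is Orosirian, Calymmian, Ediacaran, Paleocene, Oligocene, Pliocene, Quaternary.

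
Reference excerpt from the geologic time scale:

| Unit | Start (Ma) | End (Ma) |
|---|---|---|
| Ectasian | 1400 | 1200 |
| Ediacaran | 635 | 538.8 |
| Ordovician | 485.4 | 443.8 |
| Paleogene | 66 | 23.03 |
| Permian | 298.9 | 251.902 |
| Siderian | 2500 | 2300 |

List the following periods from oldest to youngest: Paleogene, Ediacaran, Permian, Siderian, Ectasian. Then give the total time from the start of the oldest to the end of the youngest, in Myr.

Siderian, Ectasian, Ediacaran, Permian, Paleogene; total span 2476.97 Myr

From the excerpt: Paleogene 66–23.03; Ediacaran 635–538.8; Permian 298.9–251.902; Siderian 2500–2300; Ectasian 1400–1200 (Ma).
Larger Ma is earlier, so the oldest is Siderian and the youngest is Paleogene; oldest to youngest: Siderian, Ectasian, Ediacaran, Permian, Paleogene.
Oldest start 2500 minus youngest end 23.03 gives 2476.97 Myr overall.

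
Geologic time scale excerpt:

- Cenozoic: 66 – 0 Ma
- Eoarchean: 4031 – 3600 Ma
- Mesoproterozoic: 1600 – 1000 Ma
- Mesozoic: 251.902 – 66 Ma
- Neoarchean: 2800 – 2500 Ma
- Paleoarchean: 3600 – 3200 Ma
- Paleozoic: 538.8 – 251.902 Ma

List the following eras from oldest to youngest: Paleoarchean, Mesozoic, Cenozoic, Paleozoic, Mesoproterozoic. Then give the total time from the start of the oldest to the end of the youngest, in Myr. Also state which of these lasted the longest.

From the excerpt: Paleoarchean 3600–3200; Mesozoic 251.902–66; Cenozoic 66–0; Paleozoic 538.8–251.902; Mesoproterozoic 1600–1000 (Ma).
Larger Ma is earlier, so the oldest is Paleoarchean and the youngest is Cenozoic; oldest to youngest: Paleoarchean, Mesoproterozoic, Paleozoic, Mesozoic, Cenozoic.
Oldest start 3600 minus youngest end 0 gives 3600 Myr overall.
Individual lengths (start − end): Paleoarchean 400; Mesoproterozoic 600; Cenozoic 66; Paleozoic 286.898; Mesozoic 185.902. The largest is Mesoproterozoic at 600 Myr.

Paleoarchean → Mesoproterozoic → Paleozoic → Mesozoic → Cenozoic; total span 3600 Myr; longest is Mesoproterozoic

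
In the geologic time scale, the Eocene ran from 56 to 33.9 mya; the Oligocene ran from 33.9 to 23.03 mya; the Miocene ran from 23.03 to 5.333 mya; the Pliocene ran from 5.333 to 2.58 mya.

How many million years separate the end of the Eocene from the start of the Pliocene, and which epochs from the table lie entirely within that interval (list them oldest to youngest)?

28.567 million years; Oligocene, Miocene

The Eocene closes at 33.9 Ma and the Pliocene opens at 5.333 Ma, so the interval is 33.9 − 5.333 = 28.567 Myr.
An epoch fits inside if it starts at or after 33.9 Ma and ends at or before 5.333 Ma; oldest first that gives Oligocene, Miocene.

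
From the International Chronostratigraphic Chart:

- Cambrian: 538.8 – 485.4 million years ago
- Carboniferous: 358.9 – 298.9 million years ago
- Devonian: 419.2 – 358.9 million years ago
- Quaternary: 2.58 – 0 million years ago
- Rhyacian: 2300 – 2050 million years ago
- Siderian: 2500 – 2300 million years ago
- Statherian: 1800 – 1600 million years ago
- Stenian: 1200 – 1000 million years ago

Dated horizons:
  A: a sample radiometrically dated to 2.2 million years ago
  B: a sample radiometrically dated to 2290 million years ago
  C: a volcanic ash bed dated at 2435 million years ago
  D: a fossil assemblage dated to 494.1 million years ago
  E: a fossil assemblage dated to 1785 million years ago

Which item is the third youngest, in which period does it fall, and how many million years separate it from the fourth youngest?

Sorted youngest-first by Ma: A (2.2), D (494.1), E (1785), B (2290), C (2435).
The third youngest is E at 1785 Ma, which lies in 1800–1600 Ma: the Statherian.
The fourth youngest is B at 2290 Ma; separation = |1785 − 2290| = 505 Myr.

E, in the Statherian; 505 million years to B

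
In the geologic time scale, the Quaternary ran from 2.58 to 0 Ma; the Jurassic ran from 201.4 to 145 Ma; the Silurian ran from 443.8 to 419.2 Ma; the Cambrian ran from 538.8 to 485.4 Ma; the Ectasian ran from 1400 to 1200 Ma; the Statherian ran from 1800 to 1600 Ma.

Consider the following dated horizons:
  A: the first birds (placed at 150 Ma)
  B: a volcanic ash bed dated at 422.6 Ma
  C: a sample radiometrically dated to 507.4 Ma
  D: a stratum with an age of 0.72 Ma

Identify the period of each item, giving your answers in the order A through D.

A — Jurassic; B — Silurian; C — Cambrian; D — Quaternary

A: 150 Ma lies in 201.4–145 Ma, so Jurassic.
B: 422.6 Ma lies in 443.8–419.2 Ma, so Silurian.
C: 507.4 Ma lies in 538.8–485.4 Ma, so Cambrian.
D: 0.72 Ma lies in 2.58–0 Ma, so Quaternary.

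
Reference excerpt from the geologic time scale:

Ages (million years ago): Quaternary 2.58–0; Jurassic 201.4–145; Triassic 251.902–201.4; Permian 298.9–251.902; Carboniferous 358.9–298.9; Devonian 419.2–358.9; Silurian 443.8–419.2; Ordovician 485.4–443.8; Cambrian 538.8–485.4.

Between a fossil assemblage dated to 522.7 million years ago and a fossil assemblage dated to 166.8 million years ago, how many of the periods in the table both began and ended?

The older date is 522.7 Ma and the younger is 166.8 Ma.
Periods with start < 522.7 and end > 166.8 Ma: Ordovician (485.4–443.8), Silurian (443.8–419.2), Devonian (419.2–358.9), Carboniferous (358.9–298.9), Permian (298.9–251.902), Triassic (251.902–201.4).
That is 6 complete periods.

6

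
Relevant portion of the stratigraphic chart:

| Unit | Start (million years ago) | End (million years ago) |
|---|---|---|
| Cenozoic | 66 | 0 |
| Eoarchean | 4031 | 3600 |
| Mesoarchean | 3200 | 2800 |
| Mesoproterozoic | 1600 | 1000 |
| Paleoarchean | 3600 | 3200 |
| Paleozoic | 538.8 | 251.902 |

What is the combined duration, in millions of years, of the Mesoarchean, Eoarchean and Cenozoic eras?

Duration is start − end for each: (3200 − 2800) + (4031 − 3600) + (66 − 0).
That is 400 + 431 + 66, which totals 897 million years.

897 million years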